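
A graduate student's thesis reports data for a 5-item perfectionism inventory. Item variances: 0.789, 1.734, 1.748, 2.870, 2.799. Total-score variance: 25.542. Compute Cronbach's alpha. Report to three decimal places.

Cronbach's alpha = 0.764

sum of item variances = 0.789 + 1.734 + 1.748 + 2.870 + 2.799 = 9.940
α = (k/(k−1))·(1 − sum of item variances/σ²_T) = (5/4)·(1 − 9.940/25.542) = 0.764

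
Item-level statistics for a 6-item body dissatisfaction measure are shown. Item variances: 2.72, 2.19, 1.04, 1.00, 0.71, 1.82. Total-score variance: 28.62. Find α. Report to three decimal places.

α = 0.803

Σσᵢ² = 2.72 + 2.19 + 1.04 + 1.00 + 0.71 + 1.82 = 9.48
α = (k/(k−1))·(1 − Σσᵢ²/σ²_total) = (6/5)·(1 − 9.48/28.62) = 0.803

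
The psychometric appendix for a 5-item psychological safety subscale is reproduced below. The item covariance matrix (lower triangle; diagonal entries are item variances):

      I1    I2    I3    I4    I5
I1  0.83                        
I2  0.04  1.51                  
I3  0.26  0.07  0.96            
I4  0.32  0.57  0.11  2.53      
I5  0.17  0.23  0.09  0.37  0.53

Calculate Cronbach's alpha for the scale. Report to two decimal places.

Cronbach's alpha = 0.52

Σσᵢ² = 0.83 + 1.51 + 0.96 + 2.53 + 0.53 = 6.36
Sum of the distinct covariances = 2.23
σ²_total = 6.36 + 2 × 2.23 = 10.82
α = (k/(k−1))·(1 − Σσᵢ²/σ²_total) = (5/4)·(1 − 6.36/10.82) = 0.52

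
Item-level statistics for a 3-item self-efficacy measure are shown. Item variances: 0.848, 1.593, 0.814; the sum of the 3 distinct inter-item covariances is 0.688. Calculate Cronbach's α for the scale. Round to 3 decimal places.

α = 0.446

ΣVar(i) = 0.848 + 1.593 + 0.814 = 3.255
Sum of distinct covariances = 0.688
σ²_total = ΣVar(i) + 2·Σcov = 3.255 + 2 × 0.688 = 4.631
α = (3/2)·(1 − 3.255/4.631) = 0.446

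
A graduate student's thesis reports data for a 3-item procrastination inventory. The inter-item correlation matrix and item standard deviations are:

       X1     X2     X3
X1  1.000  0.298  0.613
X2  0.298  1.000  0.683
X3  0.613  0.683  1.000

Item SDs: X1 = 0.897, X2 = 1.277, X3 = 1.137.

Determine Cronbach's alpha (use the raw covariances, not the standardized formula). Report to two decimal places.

α = 0.77

Σσ²ᵢ = 0.897² + 1.277² + 1.137² = 3.7281
Covariances σ_ij = r_ij · s_i · s_j:
  σ(X1,X2) = 0.298 × 0.897 × 1.277 = 0.3413
  σ(X1,X3) = 0.613 × 0.897 × 1.137 = 0.6252
  σ(X2,X3) = 0.683 × 1.277 × 1.137 = 0.9917
σ²_T = Σσ²ᵢ + 2·Σσ_ij = 3.7281 + 2 × 1.9582 = 7.6445
α = (3/2)·(1 − 3.7281/7.6445) = 0.77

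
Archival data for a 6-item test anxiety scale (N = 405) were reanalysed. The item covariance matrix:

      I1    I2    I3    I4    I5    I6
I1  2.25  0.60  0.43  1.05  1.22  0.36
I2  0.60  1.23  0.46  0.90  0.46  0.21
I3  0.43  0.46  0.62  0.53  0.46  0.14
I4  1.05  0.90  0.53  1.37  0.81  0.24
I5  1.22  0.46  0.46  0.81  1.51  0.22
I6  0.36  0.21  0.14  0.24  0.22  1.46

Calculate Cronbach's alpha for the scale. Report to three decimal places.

sum of item variances = 2.25 + 1.23 + 0.62 + 1.37 + 1.51 + 1.46 = 8.44
Sum of off-diagonal covariances = 8.09
σ²_T = 8.44 + 2 × 8.09 = 24.62
α = (k/(k−1))·(1 − sum of item variances/σ²_T) = (6/5)·(1 − 8.44/24.62) = 0.789

Cronbach's alpha = 0.789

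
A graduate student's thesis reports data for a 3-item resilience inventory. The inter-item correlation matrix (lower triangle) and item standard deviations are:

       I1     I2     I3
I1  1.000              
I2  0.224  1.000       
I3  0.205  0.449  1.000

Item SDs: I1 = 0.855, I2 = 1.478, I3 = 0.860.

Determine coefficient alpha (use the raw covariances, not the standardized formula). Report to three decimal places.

coefficient alpha = 0.532

Σσ²ᵢ = 0.855² + 1.478² + 0.860² = 3.6551
Covariances σ_ij = r_ij · s_i · s_j:
  σ(I1,I2) = 0.224 × 0.855 × 1.478 = 0.2831
  σ(I1,I3) = 0.205 × 0.855 × 0.860 = 0.1507
  σ(I2,I3) = 0.449 × 1.478 × 0.860 = 0.5707
σ²_T = Σσ²ᵢ + 2·Σσ_ij = 3.6551 + 2 × 1.0045 = 5.6641
α = (3/2)·(1 − 3.6551/5.6641) = 0.532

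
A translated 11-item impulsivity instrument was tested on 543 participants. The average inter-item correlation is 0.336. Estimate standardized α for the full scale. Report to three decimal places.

α = 0.848

Standardized α = k·r̄ / (1 + (k−1)·r̄) = 11 × 0.336 / (1 + 10 × 0.336)
  = 3.6960 / 4.3600 = 0.848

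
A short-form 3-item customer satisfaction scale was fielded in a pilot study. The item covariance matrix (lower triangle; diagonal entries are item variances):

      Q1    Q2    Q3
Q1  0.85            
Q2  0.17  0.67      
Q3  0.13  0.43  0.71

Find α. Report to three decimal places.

α = 0.593

Σσᵢ² = 0.85 + 0.67 + 0.71 = 2.23
Sum of the distinct covariances = 0.73
σ²_total = 2.23 + 2 × 0.73 = 3.69
α = (k/(k−1))·(1 − Σσᵢ²/σ²_total) = (3/2)·(1 − 2.23/3.69) = 0.593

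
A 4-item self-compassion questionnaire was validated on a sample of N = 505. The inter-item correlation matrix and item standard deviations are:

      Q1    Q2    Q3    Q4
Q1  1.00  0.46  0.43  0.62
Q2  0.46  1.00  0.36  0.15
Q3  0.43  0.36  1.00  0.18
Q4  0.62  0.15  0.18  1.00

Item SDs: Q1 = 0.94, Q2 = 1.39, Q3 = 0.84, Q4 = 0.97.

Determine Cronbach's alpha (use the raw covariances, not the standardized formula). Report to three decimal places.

Σσ²ᵢ = 0.94² + 1.39² + 0.84² + 0.97² = 4.4622
Covariances σ_ij = r_ij · s_i · s_j:
  σ(Q1,Q2) = 0.46 × 0.94 × 1.39 = 0.6010
  σ(Q1,Q3) = 0.43 × 0.94 × 0.84 = 0.3395
  σ(Q1,Q4) = 0.62 × 0.94 × 0.97 = 0.5653
  σ(Q2,Q3) = 0.36 × 1.39 × 0.84 = 0.4203
  σ(Q2,Q4) = 0.15 × 1.39 × 0.97 = 0.2022
  σ(Q3,Q4) = 0.18 × 0.84 × 0.97 = 0.1467
σ²_T = Σσ²ᵢ + 2·Σσ_ij = 4.4622 + 2 × 2.2750 = 9.0122
α = (4/3)·(1 − 4.4622/9.0122) = 0.673

Cronbach's alpha = 0.673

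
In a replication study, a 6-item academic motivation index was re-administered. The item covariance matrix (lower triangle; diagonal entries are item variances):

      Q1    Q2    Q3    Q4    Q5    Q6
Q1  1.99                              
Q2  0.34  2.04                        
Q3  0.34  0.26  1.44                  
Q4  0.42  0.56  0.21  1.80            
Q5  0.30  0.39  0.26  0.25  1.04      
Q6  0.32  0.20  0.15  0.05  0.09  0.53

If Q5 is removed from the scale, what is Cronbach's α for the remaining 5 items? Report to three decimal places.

Remaining items: Q1, Q2, Q3, Q4, Q6 (k = 5).
ΣVar(i) = 1.99 + 2.04 + 1.44 + 1.80 + 0.53 = 7.80
Var(T) = 7.80 + 2 × 2.85 = 13.50
α (item deleted) = (5/4)·(1 − 7.80/13.50) = 0.528

α = 0.528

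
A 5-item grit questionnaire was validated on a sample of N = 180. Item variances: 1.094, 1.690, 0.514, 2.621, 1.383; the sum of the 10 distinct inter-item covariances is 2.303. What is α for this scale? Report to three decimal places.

sum of item variances = 1.094 + 1.690 + 0.514 + 2.621 + 1.383 = 7.302
Sum of distinct covariances = 2.303
Var(T) = sum of item variances + 2·Σcov = 7.302 + 2 × 2.303 = 11.908
α = (5/4)·(1 − 7.302/11.908) = 0.483

α = 0.483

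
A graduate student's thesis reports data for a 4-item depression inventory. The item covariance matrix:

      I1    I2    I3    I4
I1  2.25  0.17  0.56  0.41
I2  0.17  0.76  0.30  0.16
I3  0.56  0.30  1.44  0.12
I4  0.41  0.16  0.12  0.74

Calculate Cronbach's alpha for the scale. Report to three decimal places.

α = 0.531

Σσ²ᵢ = 2.25 + 0.76 + 1.44 + 0.74 = 5.19
Sum of off-diagonal covariances = 1.72
Var(T) = 5.19 + 2 × 1.72 = 8.63
α = (k/(k−1))·(1 − Σσ²ᵢ/Var(T)) = (4/3)·(1 − 5.19/8.63) = 0.531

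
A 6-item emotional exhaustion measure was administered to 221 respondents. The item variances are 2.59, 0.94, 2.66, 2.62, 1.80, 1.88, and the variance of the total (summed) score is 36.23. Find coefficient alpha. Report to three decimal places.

coefficient alpha = 0.786

sum of item variances = 2.59 + 0.94 + 2.66 + 2.62 + 1.80 + 1.88 = 12.49
α = (k/(k−1))·(1 − sum of item variances/σ²_total) = (6/5)·(1 − 12.49/36.23) = 0.786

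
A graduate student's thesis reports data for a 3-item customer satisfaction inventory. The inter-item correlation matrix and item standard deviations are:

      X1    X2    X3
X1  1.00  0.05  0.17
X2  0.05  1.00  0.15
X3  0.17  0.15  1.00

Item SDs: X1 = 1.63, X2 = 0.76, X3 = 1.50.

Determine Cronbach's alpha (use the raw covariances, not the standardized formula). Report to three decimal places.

Σσ²ᵢ = 1.63² + 0.76² + 1.50² = 5.4845
Covariances σ_ij = r_ij · s_i · s_j:
  σ(X1,X2) = 0.05 × 1.63 × 0.76 = 0.0619
  σ(X1,X3) = 0.17 × 1.63 × 1.50 = 0.4157
  σ(X2,X3) = 0.15 × 0.76 × 1.50 = 0.1710
σ²_T = Σσ²ᵢ + 2·Σσ_ij = 5.4845 + 2 × 0.6486 = 6.7817
α = (3/2)·(1 − 5.4845/6.7817) = 0.287

α = 0.287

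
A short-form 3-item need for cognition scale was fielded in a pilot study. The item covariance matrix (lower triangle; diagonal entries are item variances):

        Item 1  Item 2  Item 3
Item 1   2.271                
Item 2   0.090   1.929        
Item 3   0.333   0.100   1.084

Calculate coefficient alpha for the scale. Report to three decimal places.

coefficient alpha = 0.248

ΣVar(i) = 2.271 + 1.929 + 1.084 = 5.284
Σ_{i<j} σ_ij = 0.523
total variance = 5.284 + 2 × 0.523 = 6.330
α = (k/(k−1))·(1 − ΣVar(i)/total variance) = (3/2)·(1 − 5.284/6.330) = 0.248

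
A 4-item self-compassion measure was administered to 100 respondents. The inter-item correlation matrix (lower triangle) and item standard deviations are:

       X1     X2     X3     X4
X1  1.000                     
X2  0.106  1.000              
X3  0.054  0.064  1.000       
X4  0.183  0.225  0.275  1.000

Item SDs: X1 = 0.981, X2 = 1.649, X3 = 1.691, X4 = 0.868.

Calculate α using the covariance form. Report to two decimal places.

α = 0.35

Σσ²ᵢ = 0.981² + 1.649² + 1.691² + 0.868² = 7.2945
Covariances σ_ij = r_ij · s_i · s_j:
  σ(X1,X2) = 0.106 × 0.981 × 1.649 = 0.1715
  σ(X1,X3) = 0.054 × 0.981 × 1.691 = 0.0896
  σ(X1,X4) = 0.183 × 0.981 × 0.868 = 0.1558
  σ(X2,X3) = 0.064 × 1.649 × 1.691 = 0.1785
  σ(X2,X4) = 0.225 × 1.649 × 0.868 = 0.3220
  σ(X3,X4) = 0.275 × 1.691 × 0.868 = 0.4036
σ²_T = Σσ²ᵢ + 2·Σσ_ij = 7.2945 + 2 × 1.3210 = 9.9365
α = (4/3)·(1 − 7.2945/9.9365) = 0.35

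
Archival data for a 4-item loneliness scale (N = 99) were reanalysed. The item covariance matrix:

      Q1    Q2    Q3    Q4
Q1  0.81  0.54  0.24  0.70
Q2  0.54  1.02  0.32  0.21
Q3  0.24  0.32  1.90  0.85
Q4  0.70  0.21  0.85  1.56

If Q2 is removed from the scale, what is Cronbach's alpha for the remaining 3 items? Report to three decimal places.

α = 0.684

Remaining items: Q1, Q3, Q4 (k = 3).
ΣVar(i) = 0.81 + 1.90 + 1.56 = 4.27
σ²_total = 4.27 + 2 × 1.79 = 7.85
α (item deleted) = (3/2)·(1 − 4.27/7.85) = 0.684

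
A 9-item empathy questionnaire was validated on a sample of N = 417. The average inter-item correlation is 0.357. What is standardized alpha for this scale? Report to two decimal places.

α = 0.83

Standardized α = k·r̄ / (1 + (k−1)·r̄) = 9 × 0.357 / (1 + 8 × 0.357)
  = 3.2130 / 3.8560 = 0.83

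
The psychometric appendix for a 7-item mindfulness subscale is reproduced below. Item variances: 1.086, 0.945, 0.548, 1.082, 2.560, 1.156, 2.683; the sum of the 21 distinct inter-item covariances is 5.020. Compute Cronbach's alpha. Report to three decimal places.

α = 0.583

ΣVar(i) = 1.086 + 0.945 + 0.548 + 1.082 + 2.560 + 1.156 + 2.683 = 10.060
Sum of distinct covariances = 5.020
Var(T) = ΣVar(i) + 2·Σcov = 10.060 + 2 × 5.020 = 20.100
α = (7/6)·(1 − 10.060/20.100) = 0.583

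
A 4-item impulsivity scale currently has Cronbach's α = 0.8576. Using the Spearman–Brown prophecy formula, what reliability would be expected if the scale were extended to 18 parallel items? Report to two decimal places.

Length factor m = 18/4 = 4.5000
α' = m·α / (1 + (m−1)·α)
   = 18/4 × 0.8576 / (1 + (18/4 − 1) × 0.8576)
   = 3.8592 / 4.0016 = 0.96

predicted reliability = 0.96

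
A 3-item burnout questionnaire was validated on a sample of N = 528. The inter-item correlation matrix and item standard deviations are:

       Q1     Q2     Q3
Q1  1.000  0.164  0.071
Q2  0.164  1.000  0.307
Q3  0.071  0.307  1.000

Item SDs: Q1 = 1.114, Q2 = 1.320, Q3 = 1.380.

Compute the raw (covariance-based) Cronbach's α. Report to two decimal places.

Σσ²ᵢ = 1.114² + 1.320² + 1.380² = 4.8878
Covariances σ_ij = r_ij · s_i · s_j:
  σ(Q1,Q2) = 0.164 × 1.114 × 1.320 = 0.2412
  σ(Q1,Q3) = 0.071 × 1.114 × 1.380 = 0.1091
  σ(Q2,Q3) = 0.307 × 1.320 × 1.380 = 0.5592
σ²_T = Σσ²ᵢ + 2·Σσ_ij = 4.8878 + 2 × 0.9095 = 6.7068
α = (3/2)·(1 − 4.8878/6.7068) = 0.41

α = 0.41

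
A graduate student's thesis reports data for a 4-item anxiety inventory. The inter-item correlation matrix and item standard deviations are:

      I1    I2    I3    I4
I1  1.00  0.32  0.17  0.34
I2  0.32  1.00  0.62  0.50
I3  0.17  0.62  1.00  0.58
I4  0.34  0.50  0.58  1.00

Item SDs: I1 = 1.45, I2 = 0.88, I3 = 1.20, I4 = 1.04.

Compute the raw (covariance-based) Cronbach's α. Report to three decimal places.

α = 0.708

Σσ²ᵢ = 1.45² + 0.88² + 1.20² + 1.04² = 5.3985
Covariances σ_ij = r_ij · s_i · s_j:
  σ(I1,I2) = 0.32 × 1.45 × 0.88 = 0.4083
  σ(I1,I3) = 0.17 × 1.45 × 1.20 = 0.2958
  σ(I1,I4) = 0.34 × 1.45 × 1.04 = 0.5127
  σ(I2,I3) = 0.62 × 0.88 × 1.20 = 0.6547
  σ(I2,I4) = 0.50 × 0.88 × 1.04 = 0.4576
  σ(I3,I4) = 0.58 × 1.20 × 1.04 = 0.7238
σ²_T = Σσ²ᵢ + 2·Σσ_ij = 5.3985 + 2 × 3.0529 = 11.5043
α = (4/3)·(1 − 5.3985/11.5043) = 0.708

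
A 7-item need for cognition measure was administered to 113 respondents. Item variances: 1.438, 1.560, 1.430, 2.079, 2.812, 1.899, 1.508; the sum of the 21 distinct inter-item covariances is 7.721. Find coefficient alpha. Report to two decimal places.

Σσ²ᵢ = 1.438 + 1.560 + 1.430 + 2.079 + 2.812 + 1.899 + 1.508 = 12.726
Sum of distinct covariances = 7.721
total variance = Σσ²ᵢ + 2·Σcov = 12.726 + 2 × 7.721 = 28.168
α = (7/6)·(1 − 12.726/28.168) = 0.64

α = 0.64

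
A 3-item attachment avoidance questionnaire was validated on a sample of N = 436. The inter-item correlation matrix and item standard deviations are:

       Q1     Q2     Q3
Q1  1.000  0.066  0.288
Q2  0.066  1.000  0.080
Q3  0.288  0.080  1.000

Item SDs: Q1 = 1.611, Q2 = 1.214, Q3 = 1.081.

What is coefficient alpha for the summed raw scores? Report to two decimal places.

Σσ²ᵢ = 1.611² + 1.214² + 1.081² = 5.2377
Covariances σ_ij = r_ij · s_i · s_j:
  σ(Q1,Q2) = 0.066 × 1.611 × 1.214 = 0.1291
  σ(Q1,Q3) = 0.288 × 1.611 × 1.081 = 0.5015
  σ(Q2,Q3) = 0.080 × 1.214 × 1.081 = 0.1050
σ²_T = Σσ²ᵢ + 2·Σσ_ij = 5.2377 + 2 × 0.7356 = 6.7089
α = (3/2)·(1 − 5.2377/6.7089) = 0.33

α = 0.33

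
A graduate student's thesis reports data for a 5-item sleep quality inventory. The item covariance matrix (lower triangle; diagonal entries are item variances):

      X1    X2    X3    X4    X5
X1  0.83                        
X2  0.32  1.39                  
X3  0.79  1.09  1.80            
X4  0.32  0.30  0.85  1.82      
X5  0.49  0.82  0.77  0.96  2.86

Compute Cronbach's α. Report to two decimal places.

α = 0.76

Σσᵢ² = 0.83 + 1.39 + 1.80 + 1.82 + 2.86 = 8.70
Σ_{i<j} σ_ij = 6.71
σ²_total = 8.70 + 2 × 6.71 = 22.12
α = (k/(k−1))·(1 − Σσᵢ²/σ²_total) = (5/4)·(1 − 8.70/22.12) = 0.76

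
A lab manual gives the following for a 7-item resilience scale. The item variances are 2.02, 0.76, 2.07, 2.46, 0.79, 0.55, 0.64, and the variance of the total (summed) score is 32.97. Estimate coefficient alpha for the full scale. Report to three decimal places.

Σσᵢ² = 2.02 + 0.76 + 2.07 + 2.46 + 0.79 + 0.55 + 0.64 = 9.29
α = (k/(k−1))·(1 − Σσᵢ²/σ²_T) = (7/6)·(1 − 9.29/32.97) = 0.838

α = 0.838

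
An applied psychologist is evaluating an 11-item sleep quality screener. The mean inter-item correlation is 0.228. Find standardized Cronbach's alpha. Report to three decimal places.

Standardized α = k·r̄ / (1 + (k−1)·r̄) = 11 × 0.228 / (1 + 10 × 0.228)
  = 2.5080 / 3.2800 = 0.765

α = 0.765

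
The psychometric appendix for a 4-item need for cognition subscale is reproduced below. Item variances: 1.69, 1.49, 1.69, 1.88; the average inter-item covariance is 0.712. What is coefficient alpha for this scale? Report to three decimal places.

sum of item variances = 1.69 + 1.49 + 1.69 + 1.88 = 6.75
Sum of the 6 distinct covariances = 6 × 0.712 = 4.272
total variance = sum of item variances + 2·Σcov = 6.75 + 2 × 4.272 = 15.294
α = (4/3)·(1 − 6.75/15.294) = 0.745

α = 0.745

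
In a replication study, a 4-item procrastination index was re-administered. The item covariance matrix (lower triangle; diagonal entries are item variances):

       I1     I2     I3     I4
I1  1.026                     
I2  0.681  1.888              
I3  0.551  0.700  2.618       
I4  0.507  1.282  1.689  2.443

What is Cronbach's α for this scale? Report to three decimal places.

α = 0.768

sum of item variances = 1.026 + 1.888 + 2.618 + 2.443 = 7.975
Σ_{i<j} σ_ij = 5.410
σ²_total = 7.975 + 2 × 5.410 = 18.795
α = (k/(k−1))·(1 − sum of item variances/σ²_total) = (4/3)·(1 − 7.975/18.795) = 0.768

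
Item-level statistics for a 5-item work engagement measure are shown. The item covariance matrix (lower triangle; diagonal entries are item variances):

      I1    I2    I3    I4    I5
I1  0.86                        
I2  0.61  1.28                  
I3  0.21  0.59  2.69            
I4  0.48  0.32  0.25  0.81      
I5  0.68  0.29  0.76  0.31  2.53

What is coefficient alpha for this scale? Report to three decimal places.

α = 0.655

Σσᵢ² = 0.86 + 1.28 + 2.69 + 0.81 + 2.53 = 8.17
Sum of off-diagonal covariances = 4.50
total variance = 8.17 + 2 × 4.50 = 17.17
α = (k/(k−1))·(1 − Σσᵢ²/total variance) = (5/4)·(1 − 8.17/17.17) = 0.655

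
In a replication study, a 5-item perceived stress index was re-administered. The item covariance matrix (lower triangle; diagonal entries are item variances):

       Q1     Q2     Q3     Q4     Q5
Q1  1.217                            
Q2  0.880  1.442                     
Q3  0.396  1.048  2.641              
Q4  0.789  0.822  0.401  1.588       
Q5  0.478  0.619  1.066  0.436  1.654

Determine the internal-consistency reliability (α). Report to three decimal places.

ΣVar(i) = 1.217 + 1.442 + 2.641 + 1.588 + 1.654 = 8.542
Sum of the distinct covariances = 6.935
total variance = 8.542 + 2 × 6.935 = 22.412
α = (k/(k−1))·(1 − ΣVar(i)/total variance) = (5/4)·(1 − 8.542/22.412) = 0.774

α = 0.774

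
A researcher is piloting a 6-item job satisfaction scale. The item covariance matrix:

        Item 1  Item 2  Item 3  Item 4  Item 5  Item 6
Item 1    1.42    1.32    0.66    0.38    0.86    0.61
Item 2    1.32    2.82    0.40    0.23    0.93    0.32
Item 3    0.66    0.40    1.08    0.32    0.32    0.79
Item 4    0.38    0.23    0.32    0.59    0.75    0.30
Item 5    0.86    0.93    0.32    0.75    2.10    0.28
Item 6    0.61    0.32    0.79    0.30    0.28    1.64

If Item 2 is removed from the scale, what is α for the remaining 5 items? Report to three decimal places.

Remaining items: Item 1, Item 3, Item 4, Item 5, Item 6 (k = 5).
ΣVar(i) = 1.42 + 1.08 + 0.59 + 2.10 + 1.64 = 6.83
Var(T) = 6.83 + 2 × 5.27 = 17.37
α (item deleted) = (5/4)·(1 − 6.83/17.37) = 0.758

α = 0.758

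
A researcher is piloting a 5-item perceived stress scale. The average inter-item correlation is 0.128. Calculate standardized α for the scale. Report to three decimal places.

standardized α = 0.423

Standardized α = k·r̄ / (1 + (k−1)·r̄) = 5 × 0.128 / (1 + 4 × 0.128)
  = 0.6400 / 1.5120 = 0.423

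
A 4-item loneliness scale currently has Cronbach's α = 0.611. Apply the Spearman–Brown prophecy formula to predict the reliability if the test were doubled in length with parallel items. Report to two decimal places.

Length factor m = 2
α' = m·α / (1 + (m−1)·α)
   = 2 × 0.611 / (1 + (2 − 1) × 0.611)
   = 1.2220 / 1.6110 = 0.76

predicted reliability = 0.76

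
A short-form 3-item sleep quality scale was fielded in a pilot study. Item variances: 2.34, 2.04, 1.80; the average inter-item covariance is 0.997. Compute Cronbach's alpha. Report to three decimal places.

ΣVar(i) = 2.34 + 2.04 + 1.80 = 6.18
Sum of the 3 distinct covariances = 3 × 0.997 = 2.991
total variance = ΣVar(i) + 2·Σcov = 6.18 + 2 × 2.991 = 12.162
α = (3/2)·(1 − 6.18/12.162) = 0.738

Cronbach's alpha = 0.738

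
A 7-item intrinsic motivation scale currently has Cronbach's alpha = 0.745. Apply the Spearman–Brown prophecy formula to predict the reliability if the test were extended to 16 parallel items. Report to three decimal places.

predicted reliability = 0.870

Length factor m = 16/7 = 2.2857
α' = m·α / (1 + (m−1)·α)
   = 16/7 × 0.745 / (1 + (16/7 − 1) × 0.745)
   = 1.7029 / 1.9579 = 0.870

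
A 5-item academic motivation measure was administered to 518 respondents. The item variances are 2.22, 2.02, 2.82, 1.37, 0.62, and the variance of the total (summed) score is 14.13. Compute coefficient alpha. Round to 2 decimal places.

α = 0.45

Σσ²ᵢ = 2.22 + 2.02 + 2.82 + 1.37 + 0.62 = 9.05
α = (k/(k−1))·(1 − Σσ²ᵢ/Var(T)) = (5/4)·(1 − 9.05/14.13) = 0.45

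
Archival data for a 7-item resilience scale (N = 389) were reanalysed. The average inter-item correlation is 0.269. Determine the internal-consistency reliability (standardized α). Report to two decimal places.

standardized α = 0.72

Standardized α = k·r̄ / (1 + (k−1)·r̄) = 7 × 0.269 / (1 + 6 × 0.269)
  = 1.8830 / 2.6140 = 0.72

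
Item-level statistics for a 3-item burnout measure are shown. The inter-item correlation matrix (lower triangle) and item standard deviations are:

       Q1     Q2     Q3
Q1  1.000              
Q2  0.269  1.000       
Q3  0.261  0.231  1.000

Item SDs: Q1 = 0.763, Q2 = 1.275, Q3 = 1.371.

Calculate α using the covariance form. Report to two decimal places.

α = 0.47

Σσ²ᵢ = 0.763² + 1.275² + 1.371² = 4.0874
Covariances σ_ij = r_ij · s_i · s_j:
  σ(Q1,Q2) = 0.269 × 0.763 × 1.275 = 0.2617
  σ(Q1,Q3) = 0.261 × 0.763 × 1.371 = 0.2730
  σ(Q2,Q3) = 0.231 × 1.275 × 1.371 = 0.4038
σ²_T = Σσ²ᵢ + 2·Σσ_ij = 4.0874 + 2 × 0.9385 = 5.9644
α = (3/2)·(1 − 4.0874/5.9644) = 0.47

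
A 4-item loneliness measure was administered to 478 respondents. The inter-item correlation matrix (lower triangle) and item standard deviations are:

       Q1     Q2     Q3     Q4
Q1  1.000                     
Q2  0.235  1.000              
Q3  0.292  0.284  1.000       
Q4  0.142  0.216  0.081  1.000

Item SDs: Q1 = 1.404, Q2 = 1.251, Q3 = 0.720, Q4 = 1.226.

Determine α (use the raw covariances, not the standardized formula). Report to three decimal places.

Σσ²ᵢ = 1.404² + 1.251² + 0.720² + 1.226² = 5.5577
Covariances σ_ij = r_ij · s_i · s_j:
  σ(Q1,Q2) = 0.235 × 1.404 × 1.251 = 0.4128
  σ(Q1,Q3) = 0.292 × 1.404 × 0.720 = 0.2952
  σ(Q1,Q4) = 0.142 × 1.404 × 1.226 = 0.2444
  σ(Q2,Q3) = 0.284 × 1.251 × 0.720 = 0.2558
  σ(Q2,Q4) = 0.216 × 1.251 × 1.226 = 0.3313
  σ(Q3,Q4) = 0.081 × 0.720 × 1.226 = 0.0715
σ²_T = Σσ²ᵢ + 2·Σσ_ij = 5.5577 + 2 × 1.6110 = 8.7797
α = (4/3)·(1 − 5.5577/8.7797) = 0.489

α = 0.489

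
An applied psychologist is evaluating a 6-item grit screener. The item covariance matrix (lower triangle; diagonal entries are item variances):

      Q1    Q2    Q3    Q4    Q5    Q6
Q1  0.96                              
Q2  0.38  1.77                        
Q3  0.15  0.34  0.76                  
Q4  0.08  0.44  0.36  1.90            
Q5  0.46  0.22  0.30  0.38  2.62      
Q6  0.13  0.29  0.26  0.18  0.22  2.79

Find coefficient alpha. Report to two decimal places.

sum of item variances = 0.96 + 1.77 + 0.76 + 1.90 + 2.62 + 2.79 = 10.80
Sum of off-diagonal covariances = 4.19
Var(T) = 10.80 + 2 × 4.19 = 19.18
α = (k/(k−1))·(1 − sum of item variances/Var(T)) = (6/5)·(1 − 10.80/19.18) = 0.52

coefficient alpha = 0.52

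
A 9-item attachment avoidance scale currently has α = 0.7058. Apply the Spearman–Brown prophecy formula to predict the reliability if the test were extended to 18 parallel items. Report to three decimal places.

predicted reliability = 0.828

Length factor m = 18/9 = 2.0000
α' = m·α / (1 + (m−1)·α)
   = 18/9 × 0.7058 / (1 + (18/9 − 1) × 0.7058)
   = 1.4116 / 1.7058 = 0.828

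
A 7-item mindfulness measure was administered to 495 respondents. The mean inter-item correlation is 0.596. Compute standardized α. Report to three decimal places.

Standardized α = k·r̄ / (1 + (k−1)·r̄) = 7 × 0.596 / (1 + 6 × 0.596)
  = 4.1720 / 4.5760 = 0.912

standardized α = 0.912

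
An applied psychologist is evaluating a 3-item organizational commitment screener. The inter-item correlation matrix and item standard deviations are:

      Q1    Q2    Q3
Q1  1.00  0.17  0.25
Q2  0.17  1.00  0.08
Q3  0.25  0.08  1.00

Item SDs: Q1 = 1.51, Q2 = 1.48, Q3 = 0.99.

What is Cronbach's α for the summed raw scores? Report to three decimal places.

Σσ²ᵢ = 1.51² + 1.48² + 0.99² = 5.4506
Covariances σ_ij = r_ij · s_i · s_j:
  σ(Q1,Q2) = 0.17 × 1.51 × 1.48 = 0.3799
  σ(Q1,Q3) = 0.25 × 1.51 × 0.99 = 0.3737
  σ(Q2,Q3) = 0.08 × 1.48 × 0.99 = 0.1172
σ²_T = Σσ²ᵢ + 2·Σσ_ij = 5.4506 + 2 × 0.8708 = 7.1922
α = (3/2)·(1 − 5.4506/7.1922) = 0.363

α = 0.363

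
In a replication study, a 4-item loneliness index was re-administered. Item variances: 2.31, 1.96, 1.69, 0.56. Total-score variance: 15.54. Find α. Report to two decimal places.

ΣVar(i) = 2.31 + 1.96 + 1.69 + 0.56 = 6.52
α = (k/(k−1))·(1 − ΣVar(i)/σ²_total) = (4/3)·(1 − 6.52/15.54) = 0.77

α = 0.77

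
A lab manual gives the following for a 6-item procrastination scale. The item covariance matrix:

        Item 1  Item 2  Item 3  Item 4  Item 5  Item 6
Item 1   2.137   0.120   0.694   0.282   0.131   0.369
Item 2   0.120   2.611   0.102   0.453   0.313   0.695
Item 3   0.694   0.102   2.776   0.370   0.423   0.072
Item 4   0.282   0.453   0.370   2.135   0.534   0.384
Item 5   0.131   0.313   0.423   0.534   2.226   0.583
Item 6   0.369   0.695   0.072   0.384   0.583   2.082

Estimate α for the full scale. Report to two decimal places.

Σσᵢ² = 2.137 + 2.611 + 2.776 + 2.135 + 2.226 + 2.082 = 13.967
Sum of the distinct covariances = 5.525
Var(T) = 13.967 + 2 × 5.525 = 25.017
α = (k/(k−1))·(1 − Σσᵢ²/Var(T)) = (6/5)·(1 − 13.967/25.017) = 0.53

α = 0.53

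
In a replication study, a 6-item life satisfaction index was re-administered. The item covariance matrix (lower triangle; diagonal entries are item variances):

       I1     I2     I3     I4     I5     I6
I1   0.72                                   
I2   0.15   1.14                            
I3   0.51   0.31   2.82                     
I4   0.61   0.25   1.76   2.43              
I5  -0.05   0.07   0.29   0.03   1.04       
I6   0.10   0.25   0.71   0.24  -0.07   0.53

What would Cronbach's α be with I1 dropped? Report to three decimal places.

Cronbach's α = 0.614

Remaining items: I2, I3, I4, I5, I6 (k = 5).
Σσ²ᵢ = 1.14 + 2.82 + 2.43 + 1.04 + 0.53 = 7.96
Var(T) = 7.96 + 2 × 3.84 = 15.64
α (item deleted) = (5/4)·(1 − 7.96/15.64) = 0.614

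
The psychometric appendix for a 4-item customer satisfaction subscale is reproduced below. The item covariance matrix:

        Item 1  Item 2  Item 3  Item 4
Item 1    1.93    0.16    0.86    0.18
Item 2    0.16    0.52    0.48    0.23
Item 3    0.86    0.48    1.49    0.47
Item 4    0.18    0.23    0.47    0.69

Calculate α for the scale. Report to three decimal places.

Σσᵢ² = 1.93 + 0.52 + 1.49 + 0.69 = 4.63
Sum of the distinct covariances = 2.38
σ²_T = 4.63 + 2 × 2.38 = 9.39
α = (k/(k−1))·(1 − Σσᵢ²/σ²_T) = (4/3)·(1 − 4.63/9.39) = 0.676

α = 0.676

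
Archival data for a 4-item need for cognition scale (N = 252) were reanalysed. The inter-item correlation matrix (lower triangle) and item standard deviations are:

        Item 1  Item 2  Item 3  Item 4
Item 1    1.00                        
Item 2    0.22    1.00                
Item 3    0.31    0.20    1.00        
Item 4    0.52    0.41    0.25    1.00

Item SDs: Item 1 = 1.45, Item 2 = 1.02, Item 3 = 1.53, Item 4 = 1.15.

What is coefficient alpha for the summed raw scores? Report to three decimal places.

Σσ²ᵢ = 1.45² + 1.02² + 1.53² + 1.15² = 6.8063
Covariances σ_ij = r_ij · s_i · s_j:
  σ(Item 1,Item 2) = 0.22 × 1.45 × 1.02 = 0.3254
  σ(Item 1,Item 3) = 0.31 × 1.45 × 1.53 = 0.6877
  σ(Item 1,Item 4) = 0.52 × 1.45 × 1.15 = 0.8671
  σ(Item 2,Item 3) = 0.20 × 1.02 × 1.53 = 0.3121
  σ(Item 2,Item 4) = 0.41 × 1.02 × 1.15 = 0.4809
  σ(Item 3,Item 4) = 0.25 × 1.53 × 1.15 = 0.4399
σ²_T = Σσ²ᵢ + 2·Σσ_ij = 6.8063 + 2 × 3.1131 = 13.0325
α = (4/3)·(1 − 6.8063/13.0325) = 0.637

coefficient alpha = 0.637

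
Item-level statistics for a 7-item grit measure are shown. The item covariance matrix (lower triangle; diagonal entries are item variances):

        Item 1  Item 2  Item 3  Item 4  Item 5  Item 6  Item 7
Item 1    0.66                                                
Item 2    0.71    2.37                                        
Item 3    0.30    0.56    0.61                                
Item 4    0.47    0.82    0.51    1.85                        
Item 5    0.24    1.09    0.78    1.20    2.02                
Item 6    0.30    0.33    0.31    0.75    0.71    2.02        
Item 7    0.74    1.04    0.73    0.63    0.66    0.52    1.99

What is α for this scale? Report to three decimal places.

Σσ²ᵢ = 0.66 + 2.37 + 0.61 + 1.85 + 2.02 + 2.02 + 1.99 = 11.52
Sum of the distinct covariances = 13.40
total variance = 11.52 + 2 × 13.40 = 38.32
α = (k/(k−1))·(1 − Σσ²ᵢ/total variance) = (7/6)·(1 − 11.52/38.32) = 0.816

α = 0.816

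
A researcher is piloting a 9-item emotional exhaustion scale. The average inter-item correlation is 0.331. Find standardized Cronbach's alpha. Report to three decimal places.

α = 0.817

Standardized α = k·r̄ / (1 + (k−1)·r̄) = 9 × 0.331 / (1 + 8 × 0.331)
  = 2.9790 / 3.6480 = 0.817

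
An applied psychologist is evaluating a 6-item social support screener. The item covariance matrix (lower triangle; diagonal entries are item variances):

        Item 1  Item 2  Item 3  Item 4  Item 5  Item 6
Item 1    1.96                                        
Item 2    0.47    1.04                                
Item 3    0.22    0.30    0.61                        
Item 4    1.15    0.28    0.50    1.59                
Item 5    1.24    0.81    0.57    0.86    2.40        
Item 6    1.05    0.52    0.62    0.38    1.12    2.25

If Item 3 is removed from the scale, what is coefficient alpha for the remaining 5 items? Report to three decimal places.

Remaining items: Item 1, Item 2, Item 4, Item 5, Item 6 (k = 5).
ΣVar(i) = 1.96 + 1.04 + 1.59 + 2.40 + 2.25 = 9.24
total variance = 9.24 + 2 × 7.88 = 25.00
α (item deleted) = (5/4)·(1 − 9.24/25.00) = 0.788

coefficient alpha = 0.788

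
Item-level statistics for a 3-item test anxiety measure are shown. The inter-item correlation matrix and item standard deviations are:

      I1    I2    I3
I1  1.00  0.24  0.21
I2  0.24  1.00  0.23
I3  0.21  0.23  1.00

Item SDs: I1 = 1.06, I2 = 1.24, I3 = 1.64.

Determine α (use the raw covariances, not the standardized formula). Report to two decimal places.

α = 0.45

Σσ²ᵢ = 1.06² + 1.24² + 1.64² = 5.3508
Covariances σ_ij = r_ij · s_i · s_j:
  σ(I1,I2) = 0.24 × 1.06 × 1.24 = 0.3155
  σ(I1,I3) = 0.21 × 1.06 × 1.64 = 0.3651
  σ(I2,I3) = 0.23 × 1.24 × 1.64 = 0.4677
σ²_T = Σσ²ᵢ + 2·Σσ_ij = 5.3508 + 2 × 1.1483 = 7.6474
α = (3/2)·(1 − 5.3508/7.6474) = 0.45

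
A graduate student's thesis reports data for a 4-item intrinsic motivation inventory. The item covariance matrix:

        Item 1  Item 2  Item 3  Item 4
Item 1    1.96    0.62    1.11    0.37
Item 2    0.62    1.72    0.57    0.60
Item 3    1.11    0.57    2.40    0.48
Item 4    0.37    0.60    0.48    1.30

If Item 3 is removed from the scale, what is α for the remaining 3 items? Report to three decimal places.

α = 0.585

Remaining items: Item 1, Item 2, Item 4 (k = 3).
Σσ²ᵢ = 1.96 + 1.72 + 1.30 = 4.98
Var(T) = 4.98 + 2 × 1.59 = 8.16
α (item deleted) = (3/2)·(1 − 4.98/8.16) = 0.585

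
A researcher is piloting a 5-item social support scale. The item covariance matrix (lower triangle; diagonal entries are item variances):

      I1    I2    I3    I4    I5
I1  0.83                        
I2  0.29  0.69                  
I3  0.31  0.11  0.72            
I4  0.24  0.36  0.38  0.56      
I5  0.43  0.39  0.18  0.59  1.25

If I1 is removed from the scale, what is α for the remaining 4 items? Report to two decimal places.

α = 0.74

Remaining items: I2, I3, I4, I5 (k = 4).
Σσᵢ² = 0.69 + 0.72 + 0.56 + 1.25 = 3.22
total variance = 3.22 + 2 × 2.01 = 7.24
α (item deleted) = (4/3)·(1 − 3.22/7.24) = 0.74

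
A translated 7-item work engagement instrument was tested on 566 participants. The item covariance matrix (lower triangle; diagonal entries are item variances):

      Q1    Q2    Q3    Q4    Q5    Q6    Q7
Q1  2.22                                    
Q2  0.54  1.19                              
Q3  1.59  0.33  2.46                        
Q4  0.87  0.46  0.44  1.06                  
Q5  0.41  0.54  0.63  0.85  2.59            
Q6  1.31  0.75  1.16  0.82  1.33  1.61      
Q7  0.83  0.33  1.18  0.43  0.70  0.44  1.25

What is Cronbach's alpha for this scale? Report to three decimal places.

α = 0.840

ΣVar(i) = 2.22 + 1.19 + 2.46 + 1.06 + 2.59 + 1.61 + 1.25 = 12.38
Σ_{i<j} σ_ij = 15.94
σ²_T = 12.38 + 2 × 15.94 = 44.26
α = (k/(k−1))·(1 − ΣVar(i)/σ²_T) = (7/6)·(1 − 12.38/44.26) = 0.840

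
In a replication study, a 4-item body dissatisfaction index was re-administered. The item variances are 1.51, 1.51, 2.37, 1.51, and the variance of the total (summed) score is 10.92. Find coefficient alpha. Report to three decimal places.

ΣVar(i) = 1.51 + 1.51 + 2.37 + 1.51 = 6.90
α = (k/(k−1))·(1 − ΣVar(i)/Var(T)) = (4/3)·(1 − 6.90/10.92) = 0.491

coefficient alpha = 0.491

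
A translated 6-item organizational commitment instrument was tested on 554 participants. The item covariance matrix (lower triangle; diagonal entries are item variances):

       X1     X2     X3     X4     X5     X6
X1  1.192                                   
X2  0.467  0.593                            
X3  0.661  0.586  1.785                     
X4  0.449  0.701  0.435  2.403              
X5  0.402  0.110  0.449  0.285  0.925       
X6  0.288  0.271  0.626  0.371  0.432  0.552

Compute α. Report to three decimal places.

sum of item variances = 1.192 + 0.593 + 1.785 + 2.403 + 0.925 + 0.552 = 7.450
Σ_{i<j} σ_ij = 6.533
total variance = 7.450 + 2 × 6.533 = 20.516
α = (k/(k−1))·(1 − sum of item variances/total variance) = (6/5)·(1 − 7.450/20.516) = 0.764

α = 0.764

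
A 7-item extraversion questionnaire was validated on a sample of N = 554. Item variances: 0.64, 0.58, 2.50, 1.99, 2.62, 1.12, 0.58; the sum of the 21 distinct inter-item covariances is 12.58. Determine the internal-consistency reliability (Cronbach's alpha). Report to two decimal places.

α = 0.83

sum of item variances = 0.64 + 0.58 + 2.50 + 1.99 + 2.62 + 1.12 + 0.58 = 10.03
Sum of distinct covariances = 12.58
σ²_total = sum of item variances + 2·Σcov = 10.03 + 2 × 12.58 = 35.19
α = (7/6)·(1 − 10.03/35.19) = 0.83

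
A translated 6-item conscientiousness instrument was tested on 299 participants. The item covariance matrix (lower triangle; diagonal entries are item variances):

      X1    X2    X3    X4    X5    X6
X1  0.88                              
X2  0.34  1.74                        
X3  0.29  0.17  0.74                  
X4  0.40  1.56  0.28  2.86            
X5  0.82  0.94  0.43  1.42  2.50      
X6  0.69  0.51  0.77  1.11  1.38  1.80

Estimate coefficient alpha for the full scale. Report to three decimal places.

α = 0.814

sum of item variances = 0.88 + 1.74 + 0.74 + 2.86 + 2.50 + 1.80 = 10.52
Sum of off-diagonal covariances = 11.11
σ²_total = 10.52 + 2 × 11.11 = 32.74
α = (k/(k−1))·(1 − sum of item variances/σ²_total) = (6/5)·(1 − 10.52/32.74) = 0.814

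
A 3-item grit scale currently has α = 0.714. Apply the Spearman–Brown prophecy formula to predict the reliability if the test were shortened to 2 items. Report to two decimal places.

predicted reliability = 0.62

Length factor m = 2/3 = 0.6667
α' = m·α / (1 − (1−m)·α)
   = 2/3 × 0.714 / (1 − (1 − 2/3) × 0.714)
   = 0.4760 / 0.7620 = 0.62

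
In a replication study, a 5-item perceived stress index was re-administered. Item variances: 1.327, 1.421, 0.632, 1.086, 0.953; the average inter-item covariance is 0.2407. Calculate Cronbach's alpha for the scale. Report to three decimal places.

Σσᵢ² = 1.327 + 1.421 + 0.632 + 1.086 + 0.953 = 5.419
Sum of the 10 distinct covariances = 10 × 0.2407 = 2.4070
Var(T) = Σσᵢ² + 2·Σcov = 5.419 + 2 × 2.4070 = 10.2330
α = (5/4)·(1 − 5.419/10.2330) = 0.588

Cronbach's alpha = 0.588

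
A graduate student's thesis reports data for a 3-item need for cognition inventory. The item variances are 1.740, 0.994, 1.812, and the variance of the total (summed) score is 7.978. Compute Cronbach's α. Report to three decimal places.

Cronbach's α = 0.645

ΣVar(i) = 1.740 + 0.994 + 1.812 = 4.546
α = (k/(k−1))·(1 − ΣVar(i)/total variance) = (3/2)·(1 − 4.546/7.978) = 0.645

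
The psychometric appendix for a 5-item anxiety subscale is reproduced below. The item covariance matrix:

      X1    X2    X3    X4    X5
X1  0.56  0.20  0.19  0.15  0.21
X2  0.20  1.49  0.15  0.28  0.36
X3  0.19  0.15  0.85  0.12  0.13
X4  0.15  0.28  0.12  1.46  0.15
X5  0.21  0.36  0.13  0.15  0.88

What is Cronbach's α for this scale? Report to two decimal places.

Cronbach's α = 0.53

sum of item variances = 0.56 + 1.49 + 0.85 + 1.46 + 0.88 = 5.24
Σ_{i<j} σ_ij = 1.94
total variance = 5.24 + 2 × 1.94 = 9.12
α = (k/(k−1))·(1 − sum of item variances/total variance) = (5/4)·(1 − 5.24/9.12) = 0.53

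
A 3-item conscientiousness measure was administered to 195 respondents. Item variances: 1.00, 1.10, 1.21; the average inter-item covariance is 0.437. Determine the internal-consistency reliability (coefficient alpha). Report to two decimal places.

Σσᵢ² = 1.00 + 1.10 + 1.21 = 3.31
Sum of the 3 distinct covariances = 3 × 0.437 = 1.311
Var(T) = Σσᵢ² + 2·Σcov = 3.31 + 2 × 1.311 = 5.932
α = (3/2)·(1 − 3.31/5.932) = 0.66

coefficient alpha = 0.66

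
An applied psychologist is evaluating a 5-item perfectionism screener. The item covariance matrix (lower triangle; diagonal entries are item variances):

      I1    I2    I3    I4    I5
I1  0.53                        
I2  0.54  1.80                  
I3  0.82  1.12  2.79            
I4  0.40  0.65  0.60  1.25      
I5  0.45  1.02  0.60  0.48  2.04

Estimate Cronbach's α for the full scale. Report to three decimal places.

Σσ²ᵢ = 0.53 + 1.80 + 2.79 + 1.25 + 2.04 = 8.41
Sum of off-diagonal covariances = 6.68
σ²_total = 8.41 + 2 × 6.68 = 21.77
α = (k/(k−1))·(1 − Σσ²ᵢ/σ²_total) = (5/4)·(1 − 8.41/21.77) = 0.767

Cronbach's α = 0.767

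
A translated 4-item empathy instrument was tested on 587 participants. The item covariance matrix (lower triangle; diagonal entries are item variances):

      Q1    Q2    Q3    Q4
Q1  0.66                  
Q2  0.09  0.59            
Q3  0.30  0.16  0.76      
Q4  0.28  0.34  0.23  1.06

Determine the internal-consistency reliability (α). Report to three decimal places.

α = 0.636

sum of item variances = 0.66 + 0.59 + 0.76 + 1.06 = 3.07
Sum of the distinct covariances = 1.40
σ²_total = 3.07 + 2 × 1.40 = 5.87
α = (k/(k−1))·(1 − sum of item variances/σ²_total) = (4/3)·(1 − 3.07/5.87) = 0.636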